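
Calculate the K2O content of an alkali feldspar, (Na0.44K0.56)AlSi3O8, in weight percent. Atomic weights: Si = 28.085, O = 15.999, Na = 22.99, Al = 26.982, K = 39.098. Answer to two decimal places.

9.72 wt%

Formula mass = 271.239 g/mol.
0.56 K → 0.2800 mol K2O per formula unit; M(K2O) = 94.195, so K2O mass = 26.375 g.
26.375/271.239 × 100 = 9.72 wt%.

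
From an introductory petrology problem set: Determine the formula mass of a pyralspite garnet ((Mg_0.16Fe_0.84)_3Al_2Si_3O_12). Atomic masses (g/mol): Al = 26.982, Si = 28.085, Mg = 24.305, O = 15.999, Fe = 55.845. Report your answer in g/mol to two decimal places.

482.60 g/mol

Mg: 0.48 × 24.305 = 11.6664
Fe: 2.52 × 55.845 = 140.7294
Al: 2 × 26.982 = 53.9640
Si: 3 × 28.085 = 84.2550
O: 12 × 15.999 = 191.9880
Summing the contributions gives the formula mass.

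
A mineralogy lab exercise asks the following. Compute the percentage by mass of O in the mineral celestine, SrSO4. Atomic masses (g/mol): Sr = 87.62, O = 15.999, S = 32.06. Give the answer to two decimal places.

Molar mass of SrSO4: 1*87.62 + 1*32.06 + 4*15.999 = 183.676 g/mol.
Mass of O per formula unit: 4 × 15.999 = 63.996 g.
Weight fraction O = 63.996 / 183.676 = 0.3484.

34.84 wt%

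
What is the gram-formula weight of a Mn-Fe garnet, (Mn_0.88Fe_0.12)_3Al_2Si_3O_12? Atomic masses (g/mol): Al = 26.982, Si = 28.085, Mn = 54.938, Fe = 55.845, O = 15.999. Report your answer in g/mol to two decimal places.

495.35 g/mol

The formula mass is the sum 2.64(54.938) + 0.36(55.845) + 2(26.982) + 3(28.085) + 12(15.999).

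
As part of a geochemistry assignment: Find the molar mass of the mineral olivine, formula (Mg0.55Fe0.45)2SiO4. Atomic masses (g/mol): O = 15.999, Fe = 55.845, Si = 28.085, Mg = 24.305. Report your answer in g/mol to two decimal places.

M = 1.10×24.305 + 0.90×55.845 + 1×28.085 + 4×15.999

169.08 g/mol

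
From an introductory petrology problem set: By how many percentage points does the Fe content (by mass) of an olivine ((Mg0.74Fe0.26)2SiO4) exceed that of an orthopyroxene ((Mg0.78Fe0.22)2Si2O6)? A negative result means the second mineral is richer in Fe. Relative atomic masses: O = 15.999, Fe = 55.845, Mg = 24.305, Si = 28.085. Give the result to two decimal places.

7.04 percentage points

First mineral: 29.039 g Fe in 157.092 g formula = 18.49 wt% Fe.
Second mineral: 24.572 g Fe in 214.652 g formula = 11.45 wt% Fe.
18.49% − 11.45% gives a difference of 7.04 percentage points.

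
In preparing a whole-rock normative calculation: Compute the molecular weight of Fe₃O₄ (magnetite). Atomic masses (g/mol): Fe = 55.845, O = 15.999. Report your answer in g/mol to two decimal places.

Fe: 3 × 55.845 = 167.5350
O: 4 × 15.999 = 63.9960
Summing the contributions gives the formula mass.

231.53 g/mol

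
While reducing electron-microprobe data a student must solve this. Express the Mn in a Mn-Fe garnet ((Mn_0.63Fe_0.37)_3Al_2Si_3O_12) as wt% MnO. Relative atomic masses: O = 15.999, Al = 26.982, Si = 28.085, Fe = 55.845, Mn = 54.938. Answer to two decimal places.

Molar mass of (Mn_0.63Fe_0.37)_3Al_2Si_3O_12 = 1.89·54.938 + 1.11·55.845 + 2·26.982 + 3·28.085 + 12·15.999 = 496.028 g/mol.
Each formula unit contains 1.89 Mn, equivalent to 1.89/1 = 1.8900 mol MnO.
M(MnO) = 1×54.938 + 1×15.999 = 70.937 g/mol.
Mass of MnO per formula unit = 1.8900 × 70.937 = 134.071 g.
MnO wt% = 134.071 / 496.028 × 100 = 27.03%.

27.03 wt%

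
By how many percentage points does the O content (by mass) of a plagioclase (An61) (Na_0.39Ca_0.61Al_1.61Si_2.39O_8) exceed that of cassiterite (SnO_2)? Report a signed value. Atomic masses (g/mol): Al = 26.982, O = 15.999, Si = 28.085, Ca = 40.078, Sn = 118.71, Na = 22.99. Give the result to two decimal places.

O in Na_0.39Ca_0.61Al_1.61Si_2.39O_8: molar mass 271.970 g/mol; 8×15.999 = 127.992 g → 47.06 wt%.
O in SnO_2: molar mass 150.708 g/mol; 2×15.999 = 31.998 g → 21.23 wt%.
Difference = 47.06 − 21.23 = 25.83 percentage points.

25.83 percentage points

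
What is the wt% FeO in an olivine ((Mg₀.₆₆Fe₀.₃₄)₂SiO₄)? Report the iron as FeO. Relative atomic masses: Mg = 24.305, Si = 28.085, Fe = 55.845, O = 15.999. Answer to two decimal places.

Formula mass = 162.138 g/mol.
0.68 Fe → 0.6800 mol FeO per formula unit; M(FeO) = 71.844, so FeO mass = 48.854 g.
48.854/162.138 × 100 = 30.13 wt%.

30.13 wt%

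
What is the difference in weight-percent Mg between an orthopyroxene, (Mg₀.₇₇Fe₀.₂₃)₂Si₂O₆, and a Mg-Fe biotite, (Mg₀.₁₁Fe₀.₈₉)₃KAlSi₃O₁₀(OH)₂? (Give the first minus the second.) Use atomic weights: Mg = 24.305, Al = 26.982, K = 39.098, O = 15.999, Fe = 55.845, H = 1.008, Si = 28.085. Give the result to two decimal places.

M((Mg₀.₇₇Fe₀.₂₃)₂Si₂O₆) = 215.282 g/mol, so wt% Mg = 37.430/215.282 × 100 = 17.39%.
M((Mg₀.₁₁Fe₀.₈₉)₃KAlSi₃O₁₀(OH)₂) = 501.466 g/mol, so wt% Mg = 8.021/501.466 × 100 = 1.60%.
17.39 − 1.60 = 15.79 pp.

15.79 percentage points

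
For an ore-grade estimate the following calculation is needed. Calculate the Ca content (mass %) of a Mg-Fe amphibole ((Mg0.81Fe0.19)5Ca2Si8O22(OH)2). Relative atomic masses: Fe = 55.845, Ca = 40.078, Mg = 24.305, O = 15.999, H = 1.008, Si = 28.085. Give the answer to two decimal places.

Molar mass of (Mg0.81Fe0.19)5Ca2Si8O22(OH)2: 4.05×24.305 + 0.95×55.845 + 2×40.078 + 8×28.085 + 24×15.999 + 2×1.008 = 842.316 g/mol.
Mass of Ca per formula unit: 2 × 40.078 = 80.156 g.
Weight fraction Ca = 80.156 / 842.316 = 0.0952.

9.52 mass %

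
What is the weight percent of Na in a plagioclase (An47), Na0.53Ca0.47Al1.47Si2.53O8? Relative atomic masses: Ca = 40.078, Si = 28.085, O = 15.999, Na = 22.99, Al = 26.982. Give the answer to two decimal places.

Molar mass of Na0.53Ca0.47Al1.47Si2.53O8: 0.53·22.99 + 0.47·40.078 + 1.47·26.982 + 2.53·28.085 + 8·15.999 = 269.732 g/mol.
Mass of Na per formula unit: 0.53 × 22.99 = 12.185 g.
Weight fraction Na = 12.185 / 269.732 = 0.0452.

4.52 mass %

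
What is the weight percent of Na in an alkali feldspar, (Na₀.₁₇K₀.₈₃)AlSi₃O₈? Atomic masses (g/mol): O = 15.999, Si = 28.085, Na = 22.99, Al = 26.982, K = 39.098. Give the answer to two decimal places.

1.42 weight percent

Molar mass of (Na₀.₁₇K₀.₈₃)AlSi₃O₈: 0.17*22.99 + 0.83*39.098 + 1*26.982 + 3*28.085 + 8*15.999 = 275.589 g/mol.
Mass of Na per formula unit: 0.17 × 22.99 = 3.908 g.
Weight fraction Na = 3.908 / 275.589 = 0.0142.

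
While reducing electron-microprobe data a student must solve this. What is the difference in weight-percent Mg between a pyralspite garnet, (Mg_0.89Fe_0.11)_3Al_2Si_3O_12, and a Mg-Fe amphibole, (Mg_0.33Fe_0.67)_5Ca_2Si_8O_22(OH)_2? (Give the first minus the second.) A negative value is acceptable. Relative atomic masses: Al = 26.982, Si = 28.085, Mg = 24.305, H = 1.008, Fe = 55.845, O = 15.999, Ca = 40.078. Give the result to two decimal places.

M((Mg_0.89Fe_0.11)_3Al_2Si_3O_12) = 413.530 g/mol, so wt% Mg = 64.894/413.530 × 100 = 15.69%.
M((Mg_0.33Fe_0.67)_5Ca_2Si_8O_22(OH)_2) = 918.012 g/mol, so wt% Mg = 40.103/918.012 × 100 = 4.37%.
15.69 − 4.37 = 11.32 pp.

11.32 percentage points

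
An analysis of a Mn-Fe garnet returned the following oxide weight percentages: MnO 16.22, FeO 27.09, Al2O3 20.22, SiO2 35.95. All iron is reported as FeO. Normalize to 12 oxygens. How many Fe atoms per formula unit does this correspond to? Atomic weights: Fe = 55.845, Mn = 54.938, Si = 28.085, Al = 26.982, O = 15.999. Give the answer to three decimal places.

1.887 Fe apfu

MnO (M=70.937): mol = 0.22865; Mn = 0.22865, O = 0.22865.
FeO (M=71.844): mol = 0.37707; Fe = 0.37707, O = 0.37707.
Al2O3 (M=101.961): mol = 0.19831; Al = 0.39662, O = 0.59493.
SiO2 (M=60.083): mol = 0.59834; Si = 0.59834, O = 1.19668.
ΣO = 2.39733; factor = 12/ΣO = 5.00557.
Fe apfu = 0.37707 × 5.00557 = 1.887.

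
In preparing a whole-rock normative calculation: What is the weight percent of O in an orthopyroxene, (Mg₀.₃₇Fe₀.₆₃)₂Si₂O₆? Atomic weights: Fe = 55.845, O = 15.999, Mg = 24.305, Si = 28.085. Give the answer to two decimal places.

M((Mg₀.₃₇Fe₀.₆₃)₂Si₂O₆) = 240.514 g/mol.
O contributes 6 × 15.999 = 95.994 g per mole.
95.994/240.514 = 0.3991 → 39.91%.

39.91 weight percent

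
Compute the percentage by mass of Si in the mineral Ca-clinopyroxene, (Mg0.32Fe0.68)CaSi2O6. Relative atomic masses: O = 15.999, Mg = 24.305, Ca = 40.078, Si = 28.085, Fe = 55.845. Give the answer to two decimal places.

Molar mass of (Mg0.32Fe0.68)CaSi2O6: 0.32·24.305 + 0.68·55.845 + 1·40.078 + 2·28.085 + 6·15.999 = 237.994 g/mol.
Mass of Si per formula unit: 2 × 28.085 = 56.170 g.
Weight fraction Si = 56.170 / 237.994 = 0.2360.

23.60 weight percent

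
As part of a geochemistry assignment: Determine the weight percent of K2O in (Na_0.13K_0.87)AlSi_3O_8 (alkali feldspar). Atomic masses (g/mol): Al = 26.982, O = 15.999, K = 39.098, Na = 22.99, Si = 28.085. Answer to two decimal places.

14.83 wt%

M((Na_0.13K_0.87)AlSi_3O_8) = 276.233 g/mol; M(K2O) = 94.195 g/mol.
Moles K2O per formula unit = 0.87 K ÷ 2 = 0.4350.
K2O fraction = (0.4350 × 94.195) / 276.233 = 40.975/276.233 = 0.1483.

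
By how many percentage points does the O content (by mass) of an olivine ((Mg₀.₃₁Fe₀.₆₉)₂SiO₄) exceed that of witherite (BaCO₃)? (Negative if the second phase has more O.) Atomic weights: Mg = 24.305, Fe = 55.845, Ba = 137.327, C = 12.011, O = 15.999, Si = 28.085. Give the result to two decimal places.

O in (Mg₀.₃₁Fe₀.₆₉)₂SiO₄: molar mass 184.216 g/mol; 4×15.999 = 63.996 g → 34.74 wt%.
O in BaCO₃: molar mass 197.335 g/mol; 3×15.999 = 47.997 g → 24.32 wt%.
Difference = 34.74 − 24.32 = 10.42 percentage points.

10.42 percentage points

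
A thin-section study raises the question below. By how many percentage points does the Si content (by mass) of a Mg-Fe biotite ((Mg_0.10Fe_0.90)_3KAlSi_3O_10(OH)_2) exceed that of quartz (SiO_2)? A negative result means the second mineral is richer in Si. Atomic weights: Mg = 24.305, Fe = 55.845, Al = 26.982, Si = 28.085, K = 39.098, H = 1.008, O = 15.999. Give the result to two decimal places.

-29.97 percentage points

First mineral: 84.255 g Si in 502.412 g formula = 16.77 wt% Si.
Second mineral: 28.085 g Si in 60.083 g formula = 46.74 wt% Si.
16.77% − 46.74% gives a difference of -29.97 percentage points.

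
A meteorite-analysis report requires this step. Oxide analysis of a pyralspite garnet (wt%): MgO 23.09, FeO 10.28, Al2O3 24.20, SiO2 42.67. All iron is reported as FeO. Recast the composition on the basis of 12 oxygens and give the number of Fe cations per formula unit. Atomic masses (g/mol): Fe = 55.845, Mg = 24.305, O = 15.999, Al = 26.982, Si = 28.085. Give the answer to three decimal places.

0.603 Fe apfu

MgO: 23.09/40.304 = 0.57290 mol → 0.57290 mol Mg, 0.57290 mol O.
FeO: 10.28/71.844 = 0.14309 mol → 0.14309 mol Fe, 0.14309 mol O.
Al2O3: 24.20/101.961 = 0.23735 mol → 0.47470 mol Al, 0.71205 mol O.
SiO2: 42.67/60.083 = 0.71018 mol → 0.71018 mol Si, 1.42036 mol O.
Total oxygen = 2.84840 mol. Normalization factor = 12/2.84840 = 4.21289.
Fe per 12 O = 0.14309 × 4.21289 = 0.603.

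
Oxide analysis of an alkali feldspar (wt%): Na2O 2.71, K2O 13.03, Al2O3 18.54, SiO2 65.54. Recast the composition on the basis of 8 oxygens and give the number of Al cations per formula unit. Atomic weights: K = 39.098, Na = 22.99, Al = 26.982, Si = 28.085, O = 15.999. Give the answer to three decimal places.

2.71 wt% Na2O ÷ 61.979 g/mol = 0.04372 mol, giving 0.08744 Na and 0.04372 O.
13.03 wt% K2O ÷ 94.195 g/mol = 0.13833 mol, giving 0.27666 K and 0.13833 O.
18.54 wt% Al2O3 ÷ 101.961 g/mol = 0.18183 mol, giving 0.36366 Al and 0.54549 O.
65.54 wt% SiO2 ÷ 60.083 g/mol = 1.09082 mol, giving 1.09082 Si and 2.18164 O.
Oxygen sums to 2.90918; scaling by 8/2.90918 = 2.74992 puts the formula on 8 O.
Al: 0.36366 × 2.74992 = 1.000 atoms per formula unit.

1.000 Al apfu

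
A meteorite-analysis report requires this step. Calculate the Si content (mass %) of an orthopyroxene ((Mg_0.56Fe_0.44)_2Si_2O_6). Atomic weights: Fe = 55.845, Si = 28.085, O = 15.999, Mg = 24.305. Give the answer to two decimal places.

24.58 mass %

M((Mg_0.56Fe_0.44)_2Si_2O_6) = 228.529 g/mol.
Si contributes 2 × 28.085 = 56.170 g per mole.
56.170/228.529 = 0.2458 → 24.58%.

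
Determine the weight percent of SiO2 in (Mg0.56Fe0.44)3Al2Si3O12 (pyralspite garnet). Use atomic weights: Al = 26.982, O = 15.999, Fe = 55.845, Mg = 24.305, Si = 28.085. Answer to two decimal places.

40.53 wt%

Formula mass = 444.755 g/mol.
3 Si → 3.0000 mol SiO2 per formula unit; M(SiO2) = 60.083, so SiO2 mass = 180.249 g.
180.249/444.755 × 100 = 40.53 wt%.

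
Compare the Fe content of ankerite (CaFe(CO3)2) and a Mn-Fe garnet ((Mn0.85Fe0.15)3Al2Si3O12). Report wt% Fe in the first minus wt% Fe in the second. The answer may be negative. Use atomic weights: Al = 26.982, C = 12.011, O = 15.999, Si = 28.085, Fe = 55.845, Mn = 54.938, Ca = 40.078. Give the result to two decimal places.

M(CaFe(CO3)2) = 215.939 g/mol, so wt% Fe = 55.845/215.939 × 100 = 25.86%.
M((Mn0.85Fe0.15)3Al2Si3O12) = 495.429 g/mol, so wt% Fe = 25.130/495.429 × 100 = 5.07%.
25.86 − 5.07 = 20.79 pp.

20.79 percentage points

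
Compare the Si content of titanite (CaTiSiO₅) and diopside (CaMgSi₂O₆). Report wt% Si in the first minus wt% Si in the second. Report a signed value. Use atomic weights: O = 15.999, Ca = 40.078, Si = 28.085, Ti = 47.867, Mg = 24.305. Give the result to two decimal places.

-11.61 percentage points

Si in CaTiSiO₅: molar mass 196.025 g/mol; 1×28.085 = 28.085 g → 14.33 wt%.
Si in CaMgSi₂O₆: molar mass 216.547 g/mol; 2×28.085 = 56.170 g → 25.94 wt%.
Difference = 14.33 − 25.94 = -11.61 percentage points.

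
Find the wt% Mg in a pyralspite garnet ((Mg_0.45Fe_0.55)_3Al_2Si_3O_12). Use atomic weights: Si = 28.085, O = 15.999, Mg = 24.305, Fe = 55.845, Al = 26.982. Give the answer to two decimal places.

Molar mass of (Mg_0.45Fe_0.55)_3Al_2Si_3O_12: 1.35×24.305 + 1.65×55.845 + 2×26.982 + 3×28.085 + 12×15.999 = 455.163 g/mol.
Mass of Mg per formula unit: 1.35 × 24.305 = 32.812 g.
Weight fraction Mg = 32.812 / 455.163 = 0.0721.

7.21 weight percent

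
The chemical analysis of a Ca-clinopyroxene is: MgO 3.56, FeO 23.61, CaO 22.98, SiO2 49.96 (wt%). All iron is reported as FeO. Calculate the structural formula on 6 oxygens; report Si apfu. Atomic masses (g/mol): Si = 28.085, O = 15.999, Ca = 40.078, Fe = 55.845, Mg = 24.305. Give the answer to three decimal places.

2.004 Si apfu

3.56 wt% MgO ÷ 40.304 g/mol = 0.08833 mol, giving 0.08833 Mg and 0.08833 O.
23.61 wt% FeO ÷ 71.844 g/mol = 0.32863 mol, giving 0.32863 Fe and 0.32863 O.
22.98 wt% CaO ÷ 56.077 g/mol = 0.40979 mol, giving 0.40979 Ca and 0.40979 O.
49.96 wt% SiO2 ÷ 60.083 g/mol = 0.83152 mol, giving 0.83152 Si and 1.66304 O.
Oxygen sums to 2.48979; scaling by 6/2.48979 = 2.40984 puts the formula on 6 O.
Si: 0.83152 × 2.40984 = 2.004 atoms per formula unit.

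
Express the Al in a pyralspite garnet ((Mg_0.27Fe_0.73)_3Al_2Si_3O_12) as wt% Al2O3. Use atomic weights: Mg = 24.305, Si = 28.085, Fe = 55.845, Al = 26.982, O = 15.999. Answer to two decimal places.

21.59 wt%

M((Mg_0.27Fe_0.73)_3Al_2Si_3O_12) = 472.195 g/mol; M(Al2O3) = 101.961 g/mol.
Moles Al2O3 per formula unit = 2 Al ÷ 2 = 1.0000.
Al2O3 fraction = (1.0000 × 101.961) / 472.195 = 101.961/472.195 = 0.2159.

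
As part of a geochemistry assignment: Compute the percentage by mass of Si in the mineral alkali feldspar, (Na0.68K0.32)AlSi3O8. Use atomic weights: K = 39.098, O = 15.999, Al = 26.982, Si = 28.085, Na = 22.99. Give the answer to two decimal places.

Molar mass of (Na0.68K0.32)AlSi3O8: 0.68*22.99 + 0.32*39.098 + 1*26.982 + 3*28.085 + 8*15.999 = 267.374 g/mol.
Mass of Si per formula unit: 3 × 28.085 = 84.255 g.
Weight fraction Si = 84.255 / 267.374 = 0.3151.

31.51 weight percent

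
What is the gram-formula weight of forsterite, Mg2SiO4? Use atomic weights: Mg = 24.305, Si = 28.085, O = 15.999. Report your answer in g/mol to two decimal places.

M = 2×24.305 + 1×28.085 + 4×15.999

140.69 g/mol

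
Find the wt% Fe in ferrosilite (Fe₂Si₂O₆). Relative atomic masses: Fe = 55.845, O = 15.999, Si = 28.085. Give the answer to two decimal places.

42.33 wt%

Molar mass of Fe₂Si₂O₆: 2×55.845 + 2×28.085 + 6×15.999 = 263.854 g/mol.
Mass of Fe per formula unit: 2 × 55.845 = 111.690 g.
Weight fraction Fe = 111.690 / 263.854 = 0.4233.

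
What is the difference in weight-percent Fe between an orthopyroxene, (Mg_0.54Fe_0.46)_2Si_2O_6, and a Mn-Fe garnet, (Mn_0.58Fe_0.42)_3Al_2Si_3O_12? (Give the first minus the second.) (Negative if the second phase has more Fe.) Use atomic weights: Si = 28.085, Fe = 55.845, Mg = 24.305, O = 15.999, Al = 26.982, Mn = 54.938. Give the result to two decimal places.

8.18 percentage points

M((Mg_0.54Fe_0.46)_2Si_2O_6) = 229.791 g/mol, so wt% Fe = 51.377/229.791 × 100 = 22.36%.
M((Mn_0.58Fe_0.42)_3Al_2Si_3O_12) = 496.164 g/mol, so wt% Fe = 70.365/496.164 × 100 = 14.18%.
22.36 − 14.18 = 8.18 pp.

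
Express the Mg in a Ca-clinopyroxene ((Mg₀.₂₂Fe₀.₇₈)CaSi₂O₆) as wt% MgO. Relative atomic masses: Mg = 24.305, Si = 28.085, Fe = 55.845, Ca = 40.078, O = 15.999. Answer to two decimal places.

Molar mass of (Mg₀.₂₂Fe₀.₇₈)CaSi₂O₆ = 0.22*24.305 + 0.78*55.845 + 1*40.078 + 2*28.085 + 6*15.999 = 241.148 g/mol.
Each formula unit contains 0.22 Mg, equivalent to 0.22/1 = 0.2200 mol MgO.
M(MgO) = 1×24.305 + 1×15.999 = 40.304 g/mol.
Mass of MgO per formula unit = 0.2200 × 40.304 = 8.867 g.
MgO wt% = 8.867 / 241.148 × 100 = 3.68%.

3.68 wt%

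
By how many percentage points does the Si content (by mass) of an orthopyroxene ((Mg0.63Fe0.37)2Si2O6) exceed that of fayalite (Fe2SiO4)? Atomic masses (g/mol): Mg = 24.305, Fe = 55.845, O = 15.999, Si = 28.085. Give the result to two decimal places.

11.28 percentage points

M((Mg0.63Fe0.37)2Si2O6) = 224.114 g/mol, so wt% Si = 56.170/224.114 × 100 = 25.06%.
M(Fe2SiO4) = 203.771 g/mol, so wt% Si = 28.085/203.771 × 100 = 13.78%.
25.06 − 13.78 = 11.28 pp.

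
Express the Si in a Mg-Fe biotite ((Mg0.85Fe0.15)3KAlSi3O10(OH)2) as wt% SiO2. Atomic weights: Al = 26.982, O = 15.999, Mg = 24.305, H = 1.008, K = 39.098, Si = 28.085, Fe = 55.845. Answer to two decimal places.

M((Mg0.85Fe0.15)3KAlSi3O10(OH)2) = 431.447 g/mol; M(SiO2) = 60.083 g/mol.
Moles SiO2 per formula unit = 3 Si ÷ 1 = 3.0000.
SiO2 fraction = (3.0000 × 60.083) / 431.447 = 180.249/431.447 = 0.4178.

41.78 wt%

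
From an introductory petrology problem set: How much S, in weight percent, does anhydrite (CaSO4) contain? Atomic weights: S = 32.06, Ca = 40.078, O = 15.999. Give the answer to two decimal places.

M(CaSO4) = 136.134 g/mol.
S contributes 1 × 32.06 = 32.060 g per mole.
32.060/136.134 = 0.2355 → 23.55%.

23.55 weight percent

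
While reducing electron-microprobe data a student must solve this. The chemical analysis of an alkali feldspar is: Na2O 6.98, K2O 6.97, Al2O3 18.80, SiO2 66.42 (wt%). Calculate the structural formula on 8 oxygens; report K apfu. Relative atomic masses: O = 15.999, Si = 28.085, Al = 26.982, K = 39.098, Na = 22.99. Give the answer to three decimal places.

0.401 K apfu

Na2O: 6.98/61.979 = 0.11262 mol → 0.22524 mol Na, 0.11262 mol O.
K2O: 6.97/94.195 = 0.07400 mol → 0.14800 mol K, 0.07400 mol O.
Al2O3: 18.80/101.961 = 0.18438 mol → 0.36876 mol Al, 0.55314 mol O.
SiO2: 66.42/60.083 = 1.10547 mol → 1.10547 mol Si, 2.21094 mol O.
Total oxygen = 2.95070 mol. Normalization factor = 8/2.95070 = 2.71122.
K per 8 O = 0.14800 × 2.71122 = 0.401.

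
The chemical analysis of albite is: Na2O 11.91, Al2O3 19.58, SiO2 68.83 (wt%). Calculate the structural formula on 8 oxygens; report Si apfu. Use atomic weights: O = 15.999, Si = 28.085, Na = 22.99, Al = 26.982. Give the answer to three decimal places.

Na2O (M=61.979): mol = 0.19216; Na = 0.38432, O = 0.19216.
Al2O3 (M=101.961): mol = 0.19203; Al = 0.38406, O = 0.57609.
SiO2 (M=60.083): mol = 1.14558; Si = 1.14558, O = 2.29116.
ΣO = 3.05941; factor = 8/ΣO = 2.61488.
Si apfu = 1.14558 × 2.61488 = 2.996.

2.996 Si apfu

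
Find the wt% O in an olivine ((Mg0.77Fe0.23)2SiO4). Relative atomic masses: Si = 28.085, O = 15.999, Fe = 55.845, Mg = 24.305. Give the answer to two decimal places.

Formula mass = 1.54*24.305 + 0.46*55.845 + 1*28.085 + 4*15.999 = 155.199 g/mol, of which 63.996 g is O.
So O makes up 63.996/155.199 = 0.4123 of the mass, i.e. 41.23%.

41.23 weight percent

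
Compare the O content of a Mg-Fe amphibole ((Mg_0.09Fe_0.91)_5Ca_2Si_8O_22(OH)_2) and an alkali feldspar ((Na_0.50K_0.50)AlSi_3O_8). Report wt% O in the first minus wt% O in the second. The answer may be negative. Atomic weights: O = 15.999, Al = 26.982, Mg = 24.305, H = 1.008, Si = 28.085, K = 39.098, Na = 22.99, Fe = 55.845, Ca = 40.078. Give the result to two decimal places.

M((Mg_0.09Fe_0.91)_5Ca_2Si_8O_22(OH)_2) = 955.860 g/mol, so wt% O = 383.976/955.860 × 100 = 40.17%.
M((Na_0.50K_0.50)AlSi_3O_8) = 270.273 g/mol, so wt% O = 127.992/270.273 × 100 = 47.36%.
40.17 − 47.36 = -7.19 pp.

-7.19 percentage points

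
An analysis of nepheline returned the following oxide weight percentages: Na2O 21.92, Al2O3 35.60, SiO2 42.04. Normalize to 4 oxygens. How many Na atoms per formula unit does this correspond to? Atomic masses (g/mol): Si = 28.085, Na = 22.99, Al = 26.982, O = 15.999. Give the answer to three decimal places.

1.010 Na apfu

21.92 wt% Na2O ÷ 61.979 g/mol = 0.35367 mol, giving 0.70734 Na and 0.35367 O.
35.60 wt% Al2O3 ÷ 101.961 g/mol = 0.34915 mol, giving 0.69830 Al and 1.04745 O.
42.04 wt% SiO2 ÷ 60.083 g/mol = 0.69970 mol, giving 0.69970 Si and 1.39940 O.
Oxygen sums to 2.80052; scaling by 4/2.80052 = 1.42831 puts the formula on 4 O.
Na: 0.70734 × 1.42831 = 1.010 atoms per formula unit.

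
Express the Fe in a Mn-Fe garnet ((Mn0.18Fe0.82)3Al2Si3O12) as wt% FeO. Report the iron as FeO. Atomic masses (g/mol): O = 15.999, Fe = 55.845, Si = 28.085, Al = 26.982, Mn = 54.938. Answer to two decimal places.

35.54 wt%

M((Mn0.18Fe0.82)3Al2Si3O12) = 497.252 g/mol; M(FeO) = 71.844 g/mol.
Moles FeO per formula unit = 2.46 Fe ÷ 1 = 2.4600.
FeO fraction = (2.4600 × 71.844) / 497.252 = 176.736/497.252 = 0.3554.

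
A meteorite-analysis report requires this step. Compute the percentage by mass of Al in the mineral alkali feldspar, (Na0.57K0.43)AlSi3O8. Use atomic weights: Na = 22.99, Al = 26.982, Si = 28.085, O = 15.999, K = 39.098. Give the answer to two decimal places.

10.03 weight percent

Molar mass of (Na0.57K0.43)AlSi3O8: 0.57×22.99 + 0.43×39.098 + 1×26.982 + 3×28.085 + 8×15.999 = 269.145 g/mol.
Mass of Al per formula unit: 1 × 26.982 = 26.982 g.
Weight fraction Al = 26.982 / 269.145 = 0.1003.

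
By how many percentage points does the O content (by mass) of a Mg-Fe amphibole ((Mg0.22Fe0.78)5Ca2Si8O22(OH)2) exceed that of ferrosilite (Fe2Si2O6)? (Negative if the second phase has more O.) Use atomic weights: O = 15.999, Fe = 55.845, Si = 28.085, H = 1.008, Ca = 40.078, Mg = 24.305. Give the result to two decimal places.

M((Mg0.22Fe0.78)5Ca2Si8O22(OH)2) = 935.359 g/mol, so wt% O = 383.976/935.359 × 100 = 41.05%.
M(Fe2Si2O6) = 263.854 g/mol, so wt% O = 95.994/263.854 × 100 = 36.38%.
41.05 − 36.38 = 4.67 pp.

4.67 percentage points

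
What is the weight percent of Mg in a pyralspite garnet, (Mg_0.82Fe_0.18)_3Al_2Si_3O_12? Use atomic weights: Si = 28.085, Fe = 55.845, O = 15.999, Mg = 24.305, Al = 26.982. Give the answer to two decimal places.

Formula mass = 2.46·24.305 + 0.54·55.845 + 2·26.982 + 3·28.085 + 12·15.999 = 420.154 g/mol, of which 59.790 g is Mg.
So Mg makes up 59.790/420.154 = 0.1423 of the mass, i.e. 14.23%.

14.23 mass %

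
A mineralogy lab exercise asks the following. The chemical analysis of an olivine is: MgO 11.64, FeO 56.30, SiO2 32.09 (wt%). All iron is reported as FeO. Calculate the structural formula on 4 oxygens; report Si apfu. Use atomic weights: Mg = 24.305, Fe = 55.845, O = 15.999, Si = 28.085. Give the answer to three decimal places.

MgO: 11.64/40.304 = 0.28881 mol → 0.28881 mol Mg, 0.28881 mol O.
FeO: 56.30/71.844 = 0.78364 mol → 0.78364 mol Fe, 0.78364 mol O.
SiO2: 32.09/60.083 = 0.53409 mol → 0.53409 mol Si, 1.06818 mol O.
Total oxygen = 2.14063 mol. Normalization factor = 4/2.14063 = 1.86861.
Si per 4 O = 0.53409 × 1.86861 = 0.998.

0.998 Si apfu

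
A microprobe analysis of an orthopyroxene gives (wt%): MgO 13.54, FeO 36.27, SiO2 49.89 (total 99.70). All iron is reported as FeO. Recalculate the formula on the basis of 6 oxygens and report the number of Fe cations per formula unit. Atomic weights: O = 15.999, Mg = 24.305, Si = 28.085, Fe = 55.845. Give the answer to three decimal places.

1.211 Fe apfu

MgO (M=40.304): mol = 0.33595; Mg = 0.33595, O = 0.33595.
FeO (M=71.844): mol = 0.50484; Fe = 0.50484, O = 0.50484.
SiO2 (M=60.083): mol = 0.83035; Si = 0.83035, O = 1.66070.
ΣO = 2.50149; factor = 6/ΣO = 2.39857.
Fe apfu = 0.50484 × 2.39857 = 1.211.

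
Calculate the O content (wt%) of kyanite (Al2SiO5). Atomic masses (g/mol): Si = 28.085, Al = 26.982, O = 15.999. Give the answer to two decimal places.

Molar mass of Al2SiO5: 2*26.982 + 1*28.085 + 5*15.999 = 162.044 g/mol.
Mass of O per formula unit: 5 × 15.999 = 79.995 g.
Weight fraction O = 79.995 / 162.044 = 0.4937.

49.37 wt%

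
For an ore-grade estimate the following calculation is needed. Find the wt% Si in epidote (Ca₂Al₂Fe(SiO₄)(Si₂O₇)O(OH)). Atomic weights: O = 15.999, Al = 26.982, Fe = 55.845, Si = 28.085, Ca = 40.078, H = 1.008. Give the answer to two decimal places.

17.44 mass %

Molar mass of Ca₂Al₂Fe(SiO₄)(Si₂O₇)O(OH): 2*40.078 + 2*26.982 + 1*55.845 + 3*28.085 + 13*15.999 + 1*1.008 = 483.215 g/mol.
Mass of Si per formula unit: 3 × 28.085 = 84.255 g.
Weight fraction Si = 84.255 / 483.215 = 0.1744.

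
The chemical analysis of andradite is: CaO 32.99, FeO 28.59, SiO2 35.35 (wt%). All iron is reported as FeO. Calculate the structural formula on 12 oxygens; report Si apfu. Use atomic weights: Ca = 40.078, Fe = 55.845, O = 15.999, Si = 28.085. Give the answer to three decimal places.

3.264 Si apfu

CaO: 32.99/56.077 = 0.58830 mol → 0.58830 mol Ca, 0.58830 mol O.
FeO: 28.59/71.844 = 0.39795 mol → 0.39795 mol Fe, 0.39795 mol O.
SiO2: 35.35/60.083 = 0.58835 mol → 0.58835 mol Si, 1.17670 mol O.
Total oxygen = 2.16295 mol. Normalization factor = 12/2.16295 = 5.54798.
Si per 12 O = 0.58835 × 5.54798 = 3.264.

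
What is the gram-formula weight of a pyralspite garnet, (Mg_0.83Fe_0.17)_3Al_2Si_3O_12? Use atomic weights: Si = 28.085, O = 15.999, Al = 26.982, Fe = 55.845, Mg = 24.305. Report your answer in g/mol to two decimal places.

The formula mass is the sum 2.49·24.305 + 0.51·55.845 + 2·26.982 + 3·28.085 + 12·15.999.

419.21 g/mol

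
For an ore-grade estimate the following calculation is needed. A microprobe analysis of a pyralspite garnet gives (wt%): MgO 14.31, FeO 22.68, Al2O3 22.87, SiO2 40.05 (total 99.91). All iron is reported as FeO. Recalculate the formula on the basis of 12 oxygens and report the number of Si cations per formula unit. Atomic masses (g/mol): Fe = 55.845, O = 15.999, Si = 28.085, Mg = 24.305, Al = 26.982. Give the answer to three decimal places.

2.988 Si apfu

MgO: 14.31/40.304 = 0.35505 mol → 0.35505 mol Mg, 0.35505 mol O.
FeO: 22.68/71.844 = 0.31568 mol → 0.31568 mol Fe, 0.31568 mol O.
Al2O3: 22.87/101.961 = 0.22430 mol → 0.44860 mol Al, 0.67290 mol O.
SiO2: 40.05/60.083 = 0.66658 mol → 0.66658 mol Si, 1.33316 mol O.
Total oxygen = 2.67679 mol. Normalization factor = 12/2.67679 = 4.48298.
Si per 12 O = 0.66658 × 4.48298 = 2.988.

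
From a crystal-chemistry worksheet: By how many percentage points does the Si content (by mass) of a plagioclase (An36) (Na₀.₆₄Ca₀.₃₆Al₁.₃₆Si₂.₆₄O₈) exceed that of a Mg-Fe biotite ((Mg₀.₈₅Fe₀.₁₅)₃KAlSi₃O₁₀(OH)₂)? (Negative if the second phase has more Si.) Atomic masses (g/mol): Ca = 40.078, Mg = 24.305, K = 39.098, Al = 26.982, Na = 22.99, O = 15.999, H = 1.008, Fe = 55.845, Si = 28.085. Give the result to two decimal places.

First mineral: 74.144 g Si in 267.974 g formula = 27.67 wt% Si.
Second mineral: 84.255 g Si in 431.447 g formula = 19.53 wt% Si.
27.67% − 19.53% gives a difference of 8.14 percentage points.

8.14 percentage points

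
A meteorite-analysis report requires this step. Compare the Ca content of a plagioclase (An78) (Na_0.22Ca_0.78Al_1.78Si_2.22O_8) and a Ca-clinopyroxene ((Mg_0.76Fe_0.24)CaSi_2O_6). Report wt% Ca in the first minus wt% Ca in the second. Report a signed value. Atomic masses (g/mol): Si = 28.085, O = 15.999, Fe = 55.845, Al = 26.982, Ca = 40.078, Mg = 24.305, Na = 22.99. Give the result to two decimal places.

-6.50 percentage points

M(Na_0.22Ca_0.78Al_1.78Si_2.22O_8) = 274.687 g/mol, so wt% Ca = 31.261/274.687 × 100 = 11.38%.
M((Mg_0.76Fe_0.24)CaSi_2O_6) = 224.117 g/mol, so wt% Ca = 40.078/224.117 × 100 = 17.88%.
11.38 − 17.88 = -6.50 pp.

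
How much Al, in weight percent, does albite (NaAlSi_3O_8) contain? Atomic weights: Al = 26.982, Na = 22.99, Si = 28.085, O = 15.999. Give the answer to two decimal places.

M(NaAlSi_3O_8) = 262.219 g/mol.
Al contributes 1 × 26.982 = 26.982 g per mole.
26.982/262.219 = 0.1029 → 10.29%.

10.29 weight percent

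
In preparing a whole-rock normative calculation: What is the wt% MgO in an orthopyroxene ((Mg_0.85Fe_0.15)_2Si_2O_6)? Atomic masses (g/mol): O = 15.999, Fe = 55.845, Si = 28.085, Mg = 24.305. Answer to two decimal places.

32.59 wt%

Molar mass of (Mg_0.85Fe_0.15)_2Si_2O_6 = 1.70×24.305 + 0.30×55.845 + 2×28.085 + 6×15.999 = 210.236 g/mol.
Each formula unit contains 1.70 Mg, equivalent to 1.70/1 = 1.7000 mol MgO.
M(MgO) = 1×24.305 + 1×15.999 = 40.304 g/mol.
Mass of MgO per formula unit = 1.7000 × 40.304 = 68.517 g.
MgO wt% = 68.517 / 210.236 × 100 = 32.59%.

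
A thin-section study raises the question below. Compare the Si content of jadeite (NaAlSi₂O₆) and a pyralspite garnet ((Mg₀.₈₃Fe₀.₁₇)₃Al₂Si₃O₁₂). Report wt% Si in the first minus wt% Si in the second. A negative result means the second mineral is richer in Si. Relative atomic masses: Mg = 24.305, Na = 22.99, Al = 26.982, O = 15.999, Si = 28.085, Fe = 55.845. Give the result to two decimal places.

First mineral: 56.170 g Si in 202.136 g formula = 27.79 wt% Si.
Second mineral: 84.255 g Si in 419.207 g formula = 20.10 wt% Si.
27.79% − 20.10% gives a difference of 7.69 percentage points.

7.69 percentage points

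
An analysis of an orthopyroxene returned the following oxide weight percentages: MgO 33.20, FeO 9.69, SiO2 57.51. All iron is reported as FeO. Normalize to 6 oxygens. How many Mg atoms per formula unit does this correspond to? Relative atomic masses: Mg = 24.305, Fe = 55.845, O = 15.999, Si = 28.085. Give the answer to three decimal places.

1.720 Mg apfu

33.20 wt% MgO ÷ 40.304 g/mol = 0.82374 mol, giving 0.82374 Mg and 0.82374 O.
9.69 wt% FeO ÷ 71.844 g/mol = 0.13488 mol, giving 0.13488 Fe and 0.13488 O.
57.51 wt% SiO2 ÷ 60.083 g/mol = 0.95718 mol, giving 0.95718 Si and 1.91436 O.
Oxygen sums to 2.87298; scaling by 6/2.87298 = 2.08842 puts the formula on 6 O.
Mg: 0.82374 × 2.08842 = 1.720 atoms per formula unit.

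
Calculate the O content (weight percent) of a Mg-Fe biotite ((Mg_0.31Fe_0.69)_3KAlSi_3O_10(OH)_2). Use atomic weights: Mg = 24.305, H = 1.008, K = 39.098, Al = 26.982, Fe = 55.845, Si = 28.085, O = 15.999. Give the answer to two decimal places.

39.79 weight percent

Formula mass = 0.93*24.305 + 2.07*55.845 + 1*39.098 + 1*26.982 + 3*28.085 + 12*15.999 + 2*1.008 = 482.542 g/mol, of which 191.988 g is O.
So O makes up 191.988/482.542 = 0.3979 of the mass, i.e. 39.79%.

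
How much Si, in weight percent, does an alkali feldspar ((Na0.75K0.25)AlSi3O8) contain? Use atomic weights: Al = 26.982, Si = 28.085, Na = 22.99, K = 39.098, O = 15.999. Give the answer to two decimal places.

M((Na0.75K0.25)AlSi3O8) = 266.246 g/mol.
Si contributes 3 × 28.085 = 84.255 g per mole.
84.255/266.246 = 0.3165 → 31.65%.

31.65 weight percent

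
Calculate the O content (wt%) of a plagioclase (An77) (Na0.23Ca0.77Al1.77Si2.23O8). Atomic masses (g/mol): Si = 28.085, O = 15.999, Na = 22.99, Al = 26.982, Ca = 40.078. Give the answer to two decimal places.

Formula mass = 0.23*22.99 + 0.77*40.078 + 1.77*26.982 + 2.23*28.085 + 8*15.999 = 274.527 g/mol, of which 127.992 g is O.
So O makes up 127.992/274.527 = 0.4662 of the mass, i.e. 46.62%.

46.62 wt%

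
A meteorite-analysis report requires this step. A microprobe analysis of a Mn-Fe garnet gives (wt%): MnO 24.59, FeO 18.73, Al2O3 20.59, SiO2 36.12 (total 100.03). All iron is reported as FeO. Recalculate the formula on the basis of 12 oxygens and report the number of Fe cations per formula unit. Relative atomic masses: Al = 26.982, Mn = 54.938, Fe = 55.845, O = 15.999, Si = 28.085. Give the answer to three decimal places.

24.59 wt% MnO ÷ 70.937 g/mol = 0.34665 mol, giving 0.34665 Mn and 0.34665 O.
18.73 wt% FeO ÷ 71.844 g/mol = 0.26070 mol, giving 0.26070 Fe and 0.26070 O.
20.59 wt% Al2O3 ÷ 101.961 g/mol = 0.20194 mol, giving 0.40388 Al and 0.60582 O.
36.12 wt% SiO2 ÷ 60.083 g/mol = 0.60117 mol, giving 0.60117 Si and 1.20234 O.
Oxygen sums to 2.41551; scaling by 12/2.41551 = 4.96789 puts the formula on 12 O.
Fe: 0.26070 × 4.96789 = 1.295 atoms per formula unit.

1.295 Fe apfu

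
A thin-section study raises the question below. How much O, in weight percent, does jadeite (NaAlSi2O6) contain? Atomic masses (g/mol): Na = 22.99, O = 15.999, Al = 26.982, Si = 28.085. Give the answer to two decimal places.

47.49 weight percent

M(NaAlSi2O6) = 202.136 g/mol.
O contributes 6 × 15.999 = 95.994 g per mole.
95.994/202.136 = 0.4749 → 47.49%.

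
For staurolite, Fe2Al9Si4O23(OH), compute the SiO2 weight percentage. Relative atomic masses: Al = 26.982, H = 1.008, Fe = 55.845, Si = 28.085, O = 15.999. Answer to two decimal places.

Formula mass = 851.852 g/mol.
4 Si → 4.0000 mol SiO2 per formula unit; M(SiO2) = 60.083, so SiO2 mass = 240.332 g.
240.332/851.852 × 100 = 28.21 wt%.

28.21 wt%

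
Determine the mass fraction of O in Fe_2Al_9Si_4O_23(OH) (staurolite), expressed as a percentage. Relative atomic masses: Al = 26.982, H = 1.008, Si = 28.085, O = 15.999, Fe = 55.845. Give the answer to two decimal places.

45.08 mass %

M(Fe_2Al_9Si_4O_23(OH)) = 851.852 g/mol.
O contributes 24 × 15.999 = 383.976 g per mole.
383.976/851.852 = 0.4508 → 45.08%.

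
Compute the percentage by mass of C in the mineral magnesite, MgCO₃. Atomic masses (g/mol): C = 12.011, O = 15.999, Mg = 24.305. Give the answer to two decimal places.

14.25 wt%

Molar mass of MgCO₃: 1*24.305 + 1*12.011 + 3*15.999 = 84.313 g/mol.
Mass of C per formula unit: 1 × 12.011 = 12.011 g.
Weight fraction C = 12.011 / 84.313 = 0.1425.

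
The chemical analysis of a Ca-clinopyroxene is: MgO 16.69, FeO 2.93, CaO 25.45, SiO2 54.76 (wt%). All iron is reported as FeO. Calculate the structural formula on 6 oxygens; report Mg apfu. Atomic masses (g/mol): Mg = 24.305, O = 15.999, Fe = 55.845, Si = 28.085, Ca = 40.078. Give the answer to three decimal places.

MgO (M=40.304): mol = 0.41410; Mg = 0.41410, O = 0.41410.
FeO (M=71.844): mol = 0.04078; Fe = 0.04078, O = 0.04078.
CaO (M=56.077): mol = 0.45384; Ca = 0.45384, O = 0.45384.
SiO2 (M=60.083): mol = 0.91141; Si = 0.91141, O = 1.82282.
ΣO = 2.73154; factor = 6/ΣO = 2.19656.
Mg apfu = 0.41410 × 2.19656 = 0.910.

0.910 Mg apfu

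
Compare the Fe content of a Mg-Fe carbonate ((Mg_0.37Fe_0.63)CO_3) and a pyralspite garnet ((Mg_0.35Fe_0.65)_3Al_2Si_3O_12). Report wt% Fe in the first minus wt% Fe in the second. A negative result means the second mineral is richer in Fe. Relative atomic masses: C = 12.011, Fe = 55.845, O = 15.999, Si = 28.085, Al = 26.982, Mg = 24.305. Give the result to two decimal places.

First mineral: 35.182 g Fe in 104.183 g formula = 33.77 wt% Fe.
Second mineral: 108.898 g Fe in 464.625 g formula = 23.44 wt% Fe.
33.77% − 23.44% gives a difference of 10.33 percentage points.

10.33 percentage points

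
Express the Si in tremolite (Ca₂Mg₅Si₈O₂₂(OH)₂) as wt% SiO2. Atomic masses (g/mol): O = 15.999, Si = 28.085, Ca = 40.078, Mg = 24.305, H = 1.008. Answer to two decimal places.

M(Ca₂Mg₅Si₈O₂₂(OH)₂) = 812.353 g/mol; M(SiO2) = 60.083 g/mol.
Moles SiO2 per formula unit = 8 Si ÷ 1 = 8.0000.
SiO2 fraction = (8.0000 × 60.083) / 812.353 = 480.664/812.353 = 0.5917.

59.17 wt%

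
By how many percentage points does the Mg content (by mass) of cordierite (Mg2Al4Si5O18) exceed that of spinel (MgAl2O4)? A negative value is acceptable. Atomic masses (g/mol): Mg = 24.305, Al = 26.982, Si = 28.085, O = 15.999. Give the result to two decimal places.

-8.77 percentage points

Mg in Mg2Al4Si5O18: molar mass 584.945 g/mol; 2×24.305 = 48.610 g → 8.31 wt%.
Mg in MgAl2O4: molar mass 142.265 g/mol; 1×24.305 = 24.305 g → 17.08 wt%.
Difference = 8.31 − 17.08 = -8.77 percentage points.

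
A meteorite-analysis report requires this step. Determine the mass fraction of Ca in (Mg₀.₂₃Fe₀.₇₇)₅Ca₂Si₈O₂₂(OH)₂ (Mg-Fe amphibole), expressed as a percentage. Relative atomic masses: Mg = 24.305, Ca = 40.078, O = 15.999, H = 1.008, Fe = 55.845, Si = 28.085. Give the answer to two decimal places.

M((Mg₀.₂₃Fe₀.₇₇)₅Ca₂Si₈O₂₂(OH)₂) = 933.782 g/mol.
Ca contributes 2 × 40.078 = 80.156 g per mole.
80.156/933.782 = 0.0858 → 8.58%.

8.58 weight percent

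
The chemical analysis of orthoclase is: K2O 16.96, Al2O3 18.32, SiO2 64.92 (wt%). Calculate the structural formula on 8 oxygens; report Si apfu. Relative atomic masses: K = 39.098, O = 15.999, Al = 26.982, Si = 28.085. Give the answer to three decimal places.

3.001 Si apfu

K2O: 16.96/94.195 = 0.18005 mol → 0.36010 mol K, 0.18005 mol O.
Al2O3: 18.32/101.961 = 0.17968 mol → 0.35936 mol Al, 0.53904 mol O.
SiO2: 64.92/60.083 = 1.08051 mol → 1.08051 mol Si, 2.16102 mol O.
Total oxygen = 2.88011 mol. Normalization factor = 8/2.88011 = 2.77767.
Si per 8 O = 1.08051 × 2.77767 = 3.001.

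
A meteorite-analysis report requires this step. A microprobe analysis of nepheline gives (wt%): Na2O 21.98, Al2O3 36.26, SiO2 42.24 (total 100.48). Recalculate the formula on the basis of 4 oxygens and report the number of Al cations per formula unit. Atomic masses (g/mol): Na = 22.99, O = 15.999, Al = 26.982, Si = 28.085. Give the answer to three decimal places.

Na2O: 21.98/61.979 = 0.35464 mol → 0.70928 mol Na, 0.35464 mol O.
Al2O3: 36.26/101.961 = 0.35563 mol → 0.71126 mol Al, 1.06689 mol O.
SiO2: 42.24/60.083 = 0.70303 mol → 0.70303 mol Si, 1.40606 mol O.
Total oxygen = 2.82759 mol. Normalization factor = 4/2.82759 = 1.41463.
Al per 4 O = 0.71126 × 1.41463 = 1.006.

1.006 Al apfu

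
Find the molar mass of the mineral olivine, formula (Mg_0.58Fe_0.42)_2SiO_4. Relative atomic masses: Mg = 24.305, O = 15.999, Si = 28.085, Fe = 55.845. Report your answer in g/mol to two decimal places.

167.18 g/mol

The formula mass is the sum 1.16·24.305 + 0.84·55.845 + 1·28.085 + 4·15.999.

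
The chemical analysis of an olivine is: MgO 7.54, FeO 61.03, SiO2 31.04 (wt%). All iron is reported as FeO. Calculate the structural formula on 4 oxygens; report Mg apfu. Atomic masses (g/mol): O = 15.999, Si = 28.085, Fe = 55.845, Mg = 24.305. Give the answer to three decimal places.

7.54 wt% MgO ÷ 40.304 g/mol = 0.18708 mol, giving 0.18708 Mg and 0.18708 O.
61.03 wt% FeO ÷ 71.844 g/mol = 0.84948 mol, giving 0.84948 Fe and 0.84948 O.
31.04 wt% SiO2 ÷ 60.083 g/mol = 0.51662 mol, giving 0.51662 Si and 1.03324 O.
Oxygen sums to 2.06980; scaling by 4/2.06980 = 1.93255 puts the formula on 4 O.
Mg: 0.18708 × 1.93255 = 0.362 atoms per formula unit.

0.362 Mg apfu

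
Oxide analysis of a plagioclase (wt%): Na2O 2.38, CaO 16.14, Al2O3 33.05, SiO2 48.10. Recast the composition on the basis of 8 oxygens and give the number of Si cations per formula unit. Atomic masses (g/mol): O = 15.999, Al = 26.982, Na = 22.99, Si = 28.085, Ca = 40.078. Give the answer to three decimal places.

Na2O (M=61.979): mol = 0.03840; Na = 0.07680, O = 0.03840.
CaO (M=56.077): mol = 0.28782; Ca = 0.28782, O = 0.28782.
Al2O3 (M=101.961): mol = 0.32414; Al = 0.64828, O = 0.97242.
SiO2 (M=60.083): mol = 0.80056; Si = 0.80056, O = 1.60112.
ΣO = 2.89976; factor = 8/ΣO = 2.75885.
Si apfu = 0.80056 × 2.75885 = 2.209.

2.209 Si apfu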